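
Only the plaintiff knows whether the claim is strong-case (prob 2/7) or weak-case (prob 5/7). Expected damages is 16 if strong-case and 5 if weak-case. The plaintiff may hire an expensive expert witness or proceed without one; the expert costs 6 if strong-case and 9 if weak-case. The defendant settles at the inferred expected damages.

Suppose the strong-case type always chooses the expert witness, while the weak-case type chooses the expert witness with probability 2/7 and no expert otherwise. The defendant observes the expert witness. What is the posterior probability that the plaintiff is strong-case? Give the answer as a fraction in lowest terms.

P(the expert witness) = (2/7)·1 + (5/7)·(2/7) = 24/49.
By Bayes' rule, P(strong-case | the expert witness) = (2/7) / (24/49) = 7/12.

7/12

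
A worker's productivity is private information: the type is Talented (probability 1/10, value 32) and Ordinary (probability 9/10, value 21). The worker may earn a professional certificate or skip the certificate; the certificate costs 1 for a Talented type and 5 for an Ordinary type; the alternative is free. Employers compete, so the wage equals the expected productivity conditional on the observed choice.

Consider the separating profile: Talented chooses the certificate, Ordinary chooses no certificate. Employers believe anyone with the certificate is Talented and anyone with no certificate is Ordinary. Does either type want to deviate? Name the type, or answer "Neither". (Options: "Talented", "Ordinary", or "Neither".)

The certificate pays 32; no certificate pays 21.
Talented: assigned the certificate, nets 32 − 1 = 31; deviating to no certificate nets 21.
Ordinary: assigned no certificate, nets 21; deviating to the certificate nets 32 − 5 = 27.
The Ordinary type gains 6 by deviating.

Ordinary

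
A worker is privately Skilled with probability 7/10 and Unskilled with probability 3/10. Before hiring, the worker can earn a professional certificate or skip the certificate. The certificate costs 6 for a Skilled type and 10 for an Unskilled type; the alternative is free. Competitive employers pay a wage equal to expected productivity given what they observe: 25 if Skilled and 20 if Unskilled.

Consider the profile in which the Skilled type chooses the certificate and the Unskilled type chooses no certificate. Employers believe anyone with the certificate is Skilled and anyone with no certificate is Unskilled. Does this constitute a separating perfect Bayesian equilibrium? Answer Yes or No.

Under these beliefs, the certificate earns wage 25 and no certificate earns wage 20.
Skilled: the certificate nets 25 − 6 = 19; no certificate nets 20. Skilled would deviate to no certificate.
Unskilled: the certificate nets 25 − 10 = 15; no certificate nets 20. Unskilled prefers no certificate.
Skilled has a profitable deviation, so the profile is not an equilibrium.

No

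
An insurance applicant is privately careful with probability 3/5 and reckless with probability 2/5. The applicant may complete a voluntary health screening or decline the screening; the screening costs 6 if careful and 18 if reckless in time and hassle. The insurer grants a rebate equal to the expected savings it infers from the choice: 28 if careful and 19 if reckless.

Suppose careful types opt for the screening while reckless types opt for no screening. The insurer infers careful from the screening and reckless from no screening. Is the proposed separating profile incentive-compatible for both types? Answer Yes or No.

Under these beliefs, the screening earns rebate 28 and no screening earns rebate 19.
careful: the screening nets 28 − 6 = 22; no screening nets 19. careful prefers the screening.
reckless: the screening nets 28 − 18 = 10; no screening nets 19. reckless prefers no screening.
Neither type deviates, so the separating profile is an equilibrium.

Yes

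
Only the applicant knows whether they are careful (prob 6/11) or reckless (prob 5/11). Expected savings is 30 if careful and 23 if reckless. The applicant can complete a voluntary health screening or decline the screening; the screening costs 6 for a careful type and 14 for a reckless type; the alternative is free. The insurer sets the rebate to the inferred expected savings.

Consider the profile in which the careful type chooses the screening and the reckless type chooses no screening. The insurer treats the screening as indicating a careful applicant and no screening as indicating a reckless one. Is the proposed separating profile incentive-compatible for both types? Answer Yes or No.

Yes

Under these beliefs, the screening earns rebate 30 and no screening earns rebate 23.
careful: the screening nets 30 − 6 = 24; no screening nets 23. careful prefers the screening.
reckless: the screening nets 30 − 14 = 16; no screening nets 23. reckless prefers no screening.
Neither type deviates, so the separating profile is an equilibrium.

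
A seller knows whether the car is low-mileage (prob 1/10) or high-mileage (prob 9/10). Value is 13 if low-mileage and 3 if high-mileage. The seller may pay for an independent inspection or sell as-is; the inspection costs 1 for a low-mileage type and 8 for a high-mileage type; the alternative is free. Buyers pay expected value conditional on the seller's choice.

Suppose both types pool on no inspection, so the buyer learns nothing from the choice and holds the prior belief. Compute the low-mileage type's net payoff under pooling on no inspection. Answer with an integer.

4

Pooled price = 1/10·13 + 9/10·3 = 4.
low-mileage pays no cost for no inspection, so net payoff = 4.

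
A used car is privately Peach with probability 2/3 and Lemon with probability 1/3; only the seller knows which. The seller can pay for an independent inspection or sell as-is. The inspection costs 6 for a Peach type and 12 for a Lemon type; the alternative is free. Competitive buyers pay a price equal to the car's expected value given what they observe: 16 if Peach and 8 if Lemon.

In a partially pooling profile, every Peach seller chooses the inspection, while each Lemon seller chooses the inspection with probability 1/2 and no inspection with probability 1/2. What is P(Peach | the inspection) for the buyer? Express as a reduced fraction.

4/5

P(the inspection) = (2/3)·1 + (1/3)·(1/2) = 5/6.
By Bayes' rule, P(Peach | the inspection) = (2/3) / (5/6) = 4/5.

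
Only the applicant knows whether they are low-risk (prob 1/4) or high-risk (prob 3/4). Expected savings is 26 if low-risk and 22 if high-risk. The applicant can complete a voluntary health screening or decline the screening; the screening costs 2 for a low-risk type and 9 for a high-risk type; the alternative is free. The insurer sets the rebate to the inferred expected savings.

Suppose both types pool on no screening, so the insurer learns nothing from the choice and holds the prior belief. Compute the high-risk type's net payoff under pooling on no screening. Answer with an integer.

23

Pooled rebate = 1/4·26 + 3/4·22 = 23.
high-risk pays no cost for no screening, so net payoff = 23.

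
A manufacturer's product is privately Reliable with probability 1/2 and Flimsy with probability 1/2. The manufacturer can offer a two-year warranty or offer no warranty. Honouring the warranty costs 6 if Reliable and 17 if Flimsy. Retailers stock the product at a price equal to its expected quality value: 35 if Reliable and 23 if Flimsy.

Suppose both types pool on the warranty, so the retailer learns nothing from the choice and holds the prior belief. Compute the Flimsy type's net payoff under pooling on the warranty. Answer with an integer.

12

Pooled price = 1/2·35 + 1/2·23 = 29.
Flimsy pays cost 17 for the warranty, so net payoff = 29 − 17 = 12.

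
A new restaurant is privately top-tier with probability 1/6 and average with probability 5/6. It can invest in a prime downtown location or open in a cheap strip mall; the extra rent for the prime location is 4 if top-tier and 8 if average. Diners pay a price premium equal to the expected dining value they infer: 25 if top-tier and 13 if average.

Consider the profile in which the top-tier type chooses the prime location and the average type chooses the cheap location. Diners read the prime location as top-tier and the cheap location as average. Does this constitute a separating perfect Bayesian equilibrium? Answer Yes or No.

Under these beliefs, the prime location earns price premium 25 and the cheap location earns price premium 13.
top-tier: the prime location nets 25 − 4 = 21; the cheap location nets 13. top-tier prefers the prime location.
average: the prime location nets 25 − 8 = 17; the cheap location nets 13. average would deviate to the prime location.
average has a profitable deviation, so the profile is not an equilibrium.

No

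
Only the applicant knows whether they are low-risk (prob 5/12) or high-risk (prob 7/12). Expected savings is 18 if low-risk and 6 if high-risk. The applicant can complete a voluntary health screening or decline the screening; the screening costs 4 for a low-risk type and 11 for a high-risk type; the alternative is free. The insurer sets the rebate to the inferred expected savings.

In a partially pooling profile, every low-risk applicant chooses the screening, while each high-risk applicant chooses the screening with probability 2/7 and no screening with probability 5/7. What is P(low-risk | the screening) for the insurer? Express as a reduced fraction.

P(the screening) = (5/12)·1 + (7/12)·(2/7) = 7/12.
By Bayes' rule, P(low-risk | the screening) = (5/12) / (7/12) = 5/7.

5/7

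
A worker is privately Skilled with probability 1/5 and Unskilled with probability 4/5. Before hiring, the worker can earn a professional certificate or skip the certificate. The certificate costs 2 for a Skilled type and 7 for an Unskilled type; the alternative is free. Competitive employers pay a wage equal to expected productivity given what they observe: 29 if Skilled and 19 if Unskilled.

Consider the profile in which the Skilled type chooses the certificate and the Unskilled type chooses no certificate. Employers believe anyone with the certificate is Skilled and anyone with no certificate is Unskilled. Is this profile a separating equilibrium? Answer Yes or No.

Under these beliefs, the certificate earns wage 29 and no certificate earns wage 19.
Skilled: the certificate nets 29 − 2 = 27; no certificate nets 19. Skilled prefers the certificate.
Unskilled: the certificate nets 29 − 7 = 22; no certificate nets 19. Unskilled would deviate to the certificate.
Unskilled has a profitable deviation, so the profile is not an equilibrium.

No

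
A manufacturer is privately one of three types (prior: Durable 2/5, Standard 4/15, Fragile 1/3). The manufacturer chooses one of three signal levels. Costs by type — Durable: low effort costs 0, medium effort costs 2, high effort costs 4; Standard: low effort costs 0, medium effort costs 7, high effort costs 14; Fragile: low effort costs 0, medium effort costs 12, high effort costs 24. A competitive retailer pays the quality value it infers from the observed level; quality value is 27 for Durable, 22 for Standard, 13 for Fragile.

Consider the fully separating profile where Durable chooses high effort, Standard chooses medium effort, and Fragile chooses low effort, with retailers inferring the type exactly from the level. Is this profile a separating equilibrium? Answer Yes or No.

Separating prices: high effort → 27, medium effort → 22, low effort → 13.
Durable (assigned high effort): low effort: 13 − 0 = 13; medium effort: 22 − 2 = 20; high effort: 27 − 4 = 23. Durable stays.
Standard (assigned medium effort): low effort: 13 − 0 = 13; medium effort: 22 − 7 = 15; high effort: 27 − 14 = 13. Standard stays.
Fragile (assigned low effort): low effort: 13 − 0 = 13; medium effort: 22 − 12 = 10; high effort: 27 − 24 = 3. Fragile stays.
Every type prefers its assigned level; separation holds.

Yes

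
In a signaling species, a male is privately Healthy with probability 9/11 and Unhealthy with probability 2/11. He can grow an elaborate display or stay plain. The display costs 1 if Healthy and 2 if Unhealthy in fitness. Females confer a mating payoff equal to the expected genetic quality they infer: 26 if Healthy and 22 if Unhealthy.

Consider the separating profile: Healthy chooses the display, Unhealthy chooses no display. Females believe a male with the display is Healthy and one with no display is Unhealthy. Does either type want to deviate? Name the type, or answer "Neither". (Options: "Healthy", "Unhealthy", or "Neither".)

The display pays 26; no display pays 22.
Healthy: assigned the display, nets 26 − 1 = 25; deviating to no display nets 22.
Unhealthy: assigned no display, nets 22; deviating to the display nets 26 − 2 = 24.
The Unhealthy type gains 2 by deviating.

Unhealthy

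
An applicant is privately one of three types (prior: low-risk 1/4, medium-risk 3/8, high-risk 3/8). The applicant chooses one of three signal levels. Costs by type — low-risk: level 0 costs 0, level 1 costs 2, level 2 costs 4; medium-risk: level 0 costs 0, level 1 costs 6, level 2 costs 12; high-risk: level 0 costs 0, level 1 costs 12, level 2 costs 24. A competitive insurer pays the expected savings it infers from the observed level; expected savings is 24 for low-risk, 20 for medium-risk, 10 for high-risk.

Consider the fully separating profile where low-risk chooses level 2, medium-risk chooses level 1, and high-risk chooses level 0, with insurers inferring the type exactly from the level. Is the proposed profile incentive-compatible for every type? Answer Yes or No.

Yes

Separating rebates: level 2 → 24, level 1 → 20, level 0 → 10.
low-risk (assigned level 2): level 0: 10 − 0 = 10; level 1: 20 − 2 = 18; level 2: 24 − 4 = 20. low-risk stays.
medium-risk (assigned level 1): level 0: 10 − 0 = 10; level 1: 20 − 6 = 14; level 2: 24 − 12 = 12. medium-risk stays.
high-risk (assigned level 0): level 0: 10 − 0 = 10; level 1: 20 − 12 = 8; level 2: 24 − 24 = 0. high-risk stays.
Every type prefers its assigned level; separation holds.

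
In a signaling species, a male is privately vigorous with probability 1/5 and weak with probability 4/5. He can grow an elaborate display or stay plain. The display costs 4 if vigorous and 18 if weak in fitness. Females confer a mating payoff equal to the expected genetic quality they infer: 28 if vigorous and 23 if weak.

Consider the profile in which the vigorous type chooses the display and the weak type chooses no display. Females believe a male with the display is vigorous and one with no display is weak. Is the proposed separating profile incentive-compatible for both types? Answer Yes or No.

Under these beliefs, the display earns mating payoff 28 and no display earns mating payoff 23.
vigorous: the display nets 28 − 4 = 24; no display nets 23. vigorous prefers the display.
weak: the display nets 28 − 18 = 10; no display nets 23. weak prefers no display.
Neither type deviates, so the separating profile is an equilibrium.

Yes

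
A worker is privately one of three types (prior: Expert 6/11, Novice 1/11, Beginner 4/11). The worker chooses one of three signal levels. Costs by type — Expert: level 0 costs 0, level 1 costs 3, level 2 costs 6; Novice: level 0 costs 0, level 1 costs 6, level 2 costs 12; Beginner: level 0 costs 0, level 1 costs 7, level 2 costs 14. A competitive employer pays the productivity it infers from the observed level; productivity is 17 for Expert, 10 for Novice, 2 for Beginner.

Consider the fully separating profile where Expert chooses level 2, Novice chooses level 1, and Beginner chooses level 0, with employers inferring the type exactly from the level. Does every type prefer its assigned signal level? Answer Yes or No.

No

Separating wages: level 2 → 17, level 1 → 10, level 0 → 2.
Expert (assigned level 2): level 0: 2 − 0 = 2; level 1: 10 − 3 = 7; level 2: 17 − 6 = 11. Expert stays.
Novice (assigned level 1): level 0: 2 − 0 = 2; level 1: 10 − 6 = 4; level 2: 17 − 12 = 5. Novice prefers level 2.
Beginner (assigned level 0): level 0: 2 − 0 = 2; level 1: 10 − 7 = 3; level 2: 17 − 14 = 3. Beginner prefers level 1.
At least one type deviates; the separating profile fails.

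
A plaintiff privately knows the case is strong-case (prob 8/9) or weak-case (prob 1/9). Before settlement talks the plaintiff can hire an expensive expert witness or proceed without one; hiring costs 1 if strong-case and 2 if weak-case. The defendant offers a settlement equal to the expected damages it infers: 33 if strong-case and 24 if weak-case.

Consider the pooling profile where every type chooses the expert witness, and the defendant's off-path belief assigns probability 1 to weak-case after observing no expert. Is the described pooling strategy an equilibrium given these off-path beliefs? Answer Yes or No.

Yes

On path, the defendant holds the prior and pays 8/9·33 + 1/9·24 = 32. Off path (no expert), believing weak-case, it pays 24.
strong-case: the expert witness nets 32 − 1 = 31; no expert nets 24. strong-case stays.
weak-case: the expert witness nets 32 − 2 = 30; no expert nets 24. weak-case stays.
No type deviates, so pooling is sustained.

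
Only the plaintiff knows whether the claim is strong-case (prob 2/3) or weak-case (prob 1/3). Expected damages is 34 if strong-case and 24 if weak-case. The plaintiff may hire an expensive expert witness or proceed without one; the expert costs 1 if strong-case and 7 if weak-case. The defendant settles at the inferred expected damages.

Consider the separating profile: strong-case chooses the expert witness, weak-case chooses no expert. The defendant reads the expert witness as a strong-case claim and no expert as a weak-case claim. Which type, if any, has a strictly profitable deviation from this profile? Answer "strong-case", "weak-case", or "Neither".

weak-case

The expert witness pays 34; no expert pays 24.
strong-case: assigned the expert witness, nets 34 − 1 = 33; deviating to no expert nets 24.
weak-case: assigned no expert, nets 24; deviating to the expert witness nets 34 − 7 = 27.
The weak-case type gains 3 by deviating.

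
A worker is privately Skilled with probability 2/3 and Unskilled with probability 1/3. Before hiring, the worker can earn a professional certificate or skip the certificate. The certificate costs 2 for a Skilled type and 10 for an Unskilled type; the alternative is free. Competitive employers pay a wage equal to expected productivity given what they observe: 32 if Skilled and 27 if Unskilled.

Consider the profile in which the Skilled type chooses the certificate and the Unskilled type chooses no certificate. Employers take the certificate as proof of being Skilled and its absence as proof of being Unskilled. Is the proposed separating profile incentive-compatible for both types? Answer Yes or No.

Under these beliefs, the certificate earns wage 32 and no certificate earns wage 27.
Skilled: the certificate nets 32 − 2 = 30; no certificate nets 27. Skilled prefers the certificate.
Unskilled: the certificate nets 32 − 10 = 22; no certificate nets 27. Unskilled prefers no certificate.
Neither type deviates, so the separating profile is an equilibrium.

Yes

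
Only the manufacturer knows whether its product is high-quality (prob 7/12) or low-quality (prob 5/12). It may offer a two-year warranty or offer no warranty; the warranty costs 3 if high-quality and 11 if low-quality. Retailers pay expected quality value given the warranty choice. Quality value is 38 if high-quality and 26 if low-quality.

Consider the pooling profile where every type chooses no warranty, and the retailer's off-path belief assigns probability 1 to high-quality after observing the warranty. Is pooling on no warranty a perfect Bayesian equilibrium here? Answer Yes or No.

On path, the retailer holds the prior and pays 7/12·38 + 5/12·26 = 33. Off path (the warranty), believing high-quality, it pays 38.
high-quality: no warranty nets 33; the warranty nets 38 − 3 = 35. high-quality would deviate.
low-quality: no warranty nets 33; the warranty nets 38 − 11 = 27. low-quality stays.
A type deviates, so pooling fails.

No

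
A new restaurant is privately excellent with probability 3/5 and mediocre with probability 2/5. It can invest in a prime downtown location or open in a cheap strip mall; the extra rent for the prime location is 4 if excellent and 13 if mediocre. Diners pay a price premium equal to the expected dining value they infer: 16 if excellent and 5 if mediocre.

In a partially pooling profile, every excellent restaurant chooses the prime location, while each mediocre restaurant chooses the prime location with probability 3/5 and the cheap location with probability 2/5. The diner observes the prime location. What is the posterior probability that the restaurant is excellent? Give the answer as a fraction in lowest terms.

P(the prime location) = (3/5)·1 + (2/5)·(3/5) = 21/25.
By Bayes' rule, P(excellent | the prime location) = (3/5) / (21/25) = 5/7.

5/7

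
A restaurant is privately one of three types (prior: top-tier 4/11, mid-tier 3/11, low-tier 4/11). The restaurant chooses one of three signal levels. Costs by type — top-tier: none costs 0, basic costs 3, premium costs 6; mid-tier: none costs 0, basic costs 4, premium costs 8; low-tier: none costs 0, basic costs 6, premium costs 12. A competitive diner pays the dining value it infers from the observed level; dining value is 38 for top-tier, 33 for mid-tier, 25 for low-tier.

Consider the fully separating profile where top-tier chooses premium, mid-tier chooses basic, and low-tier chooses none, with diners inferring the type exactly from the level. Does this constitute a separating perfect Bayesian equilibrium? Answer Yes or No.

No

Separating price premiums: premium → 38, basic → 33, none → 25.
top-tier (assigned premium): none: 25 − 0 = 25; basic: 33 − 3 = 30; premium: 38 − 6 = 32. top-tier stays.
mid-tier (assigned basic): none: 25 − 0 = 25; basic: 33 − 4 = 29; premium: 38 − 8 = 30. mid-tier prefers premium.
low-tier (assigned none): none: 25 − 0 = 25; basic: 33 − 6 = 27; premium: 38 − 12 = 26. low-tier prefers basic.
At least one type deviates; the separating profile fails.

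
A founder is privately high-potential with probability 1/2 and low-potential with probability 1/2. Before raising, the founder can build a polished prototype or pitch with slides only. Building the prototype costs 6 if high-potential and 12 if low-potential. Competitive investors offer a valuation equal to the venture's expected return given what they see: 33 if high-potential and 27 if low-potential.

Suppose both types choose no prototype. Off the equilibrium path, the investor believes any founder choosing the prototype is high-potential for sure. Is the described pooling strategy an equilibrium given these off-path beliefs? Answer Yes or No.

On path, the investor holds the prior and pays 1/2·33 + 1/2·27 = 30. Off path (the prototype), believing high-potential, it pays 33.
high-potential: no prototype nets 30; the prototype nets 33 − 6 = 27. high-potential stays.
low-potential: no prototype nets 30; the prototype nets 33 − 12 = 21. low-potential stays.
No type deviates, so pooling is sustained.

Yes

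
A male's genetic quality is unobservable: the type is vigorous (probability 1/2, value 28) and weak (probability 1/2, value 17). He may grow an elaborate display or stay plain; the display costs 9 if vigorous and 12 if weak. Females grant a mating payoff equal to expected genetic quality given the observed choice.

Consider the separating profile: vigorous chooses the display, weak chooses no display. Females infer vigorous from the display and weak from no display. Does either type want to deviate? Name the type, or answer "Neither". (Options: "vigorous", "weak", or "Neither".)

Neither

The display pays 28; no display pays 17.
vigorous: assigned the display, nets 28 − 9 = 19; deviating to no display nets 17.
weak: assigned no display, nets 17; deviating to the display nets 28 − 12 = 16.
Both types strictly prefer their assigned action; no profitable deviation.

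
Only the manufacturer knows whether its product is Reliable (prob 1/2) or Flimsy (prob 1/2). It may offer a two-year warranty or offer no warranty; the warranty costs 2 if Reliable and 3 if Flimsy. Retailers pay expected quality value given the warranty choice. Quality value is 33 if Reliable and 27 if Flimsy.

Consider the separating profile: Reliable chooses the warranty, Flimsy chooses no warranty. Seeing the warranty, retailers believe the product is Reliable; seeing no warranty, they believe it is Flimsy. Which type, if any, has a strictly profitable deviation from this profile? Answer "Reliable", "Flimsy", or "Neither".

The warranty pays 33; no warranty pays 27.
Reliable: assigned the warranty, nets 33 − 2 = 31; deviating to no warranty nets 27.
Flimsy: assigned no warranty, nets 27; deviating to the warranty nets 33 − 3 = 30.
The Flimsy type gains 3 by deviating.

Flimsy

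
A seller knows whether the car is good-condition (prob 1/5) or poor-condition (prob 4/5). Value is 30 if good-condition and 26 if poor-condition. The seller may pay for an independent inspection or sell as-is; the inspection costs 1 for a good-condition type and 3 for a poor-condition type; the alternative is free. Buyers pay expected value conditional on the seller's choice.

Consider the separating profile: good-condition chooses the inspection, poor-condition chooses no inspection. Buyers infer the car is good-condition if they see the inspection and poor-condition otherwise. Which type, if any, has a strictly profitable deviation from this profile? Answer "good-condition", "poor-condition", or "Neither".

poor-condition

The inspection pays 30; no inspection pays 26.
good-condition: assigned the inspection, nets 30 − 1 = 29; deviating to no inspection nets 26.
poor-condition: assigned no inspection, nets 26; deviating to the inspection nets 30 − 3 = 27.
The poor-condition type gains 1 by deviating.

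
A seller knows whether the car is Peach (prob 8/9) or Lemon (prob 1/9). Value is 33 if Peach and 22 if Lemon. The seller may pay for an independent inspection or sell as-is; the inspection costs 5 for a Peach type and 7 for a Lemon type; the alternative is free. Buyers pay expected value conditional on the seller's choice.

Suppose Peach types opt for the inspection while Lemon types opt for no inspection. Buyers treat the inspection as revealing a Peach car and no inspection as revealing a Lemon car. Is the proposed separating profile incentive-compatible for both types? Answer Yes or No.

No

Under these beliefs, the inspection earns price 33 and no inspection earns price 22.
Peach: the inspection nets 33 − 5 = 28; no inspection nets 22. Peach prefers the inspection.
Lemon: the inspection nets 33 − 7 = 26; no inspection nets 22. Lemon would deviate to the inspection.
Lemon has a profitable deviation, so the profile is not an equilibrium.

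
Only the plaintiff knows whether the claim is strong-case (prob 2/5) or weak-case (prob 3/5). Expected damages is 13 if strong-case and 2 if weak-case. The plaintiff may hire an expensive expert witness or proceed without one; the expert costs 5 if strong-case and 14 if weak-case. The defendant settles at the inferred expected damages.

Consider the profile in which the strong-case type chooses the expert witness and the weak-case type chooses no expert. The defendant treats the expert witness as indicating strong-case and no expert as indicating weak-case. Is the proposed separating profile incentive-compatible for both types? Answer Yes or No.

Under these beliefs, the expert witness earns settlement 13 and no expert earns settlement 2.
strong-case: the expert witness nets 13 − 5 = 8; no expert nets 2. strong-case prefers the expert witness.
weak-case: the expert witness nets 13 − 14 = -1; no expert nets 2. weak-case prefers no expert.
Neither type deviates, so the separating profile is an equilibrium.

Yes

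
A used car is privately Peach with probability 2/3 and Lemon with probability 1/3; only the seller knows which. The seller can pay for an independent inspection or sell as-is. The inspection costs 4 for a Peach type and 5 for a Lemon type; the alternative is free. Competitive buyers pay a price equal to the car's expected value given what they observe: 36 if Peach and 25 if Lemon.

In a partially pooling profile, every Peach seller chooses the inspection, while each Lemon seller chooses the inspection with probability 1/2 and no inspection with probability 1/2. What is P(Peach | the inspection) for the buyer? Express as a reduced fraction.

4/5

P(the inspection) = (2/3)·1 + (1/3)·(1/2) = 5/6.
By Bayes' rule, P(Peach | the inspection) = (2/3) / (5/6) = 4/5.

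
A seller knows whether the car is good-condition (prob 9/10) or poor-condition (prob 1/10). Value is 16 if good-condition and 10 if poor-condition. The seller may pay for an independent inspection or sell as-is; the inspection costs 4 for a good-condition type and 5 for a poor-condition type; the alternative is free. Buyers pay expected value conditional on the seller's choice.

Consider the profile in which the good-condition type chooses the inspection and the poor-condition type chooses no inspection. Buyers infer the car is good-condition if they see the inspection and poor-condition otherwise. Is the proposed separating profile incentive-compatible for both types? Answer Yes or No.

No

Under these beliefs, the inspection earns price 16 and no inspection earns price 10.
good-condition: the inspection nets 16 − 4 = 12; no inspection nets 10. good-condition prefers the inspection.
poor-condition: the inspection nets 16 − 5 = 11; no inspection nets 10. poor-condition would deviate to the inspection.
poor-condition has a profitable deviation, so the profile is not an equilibrium.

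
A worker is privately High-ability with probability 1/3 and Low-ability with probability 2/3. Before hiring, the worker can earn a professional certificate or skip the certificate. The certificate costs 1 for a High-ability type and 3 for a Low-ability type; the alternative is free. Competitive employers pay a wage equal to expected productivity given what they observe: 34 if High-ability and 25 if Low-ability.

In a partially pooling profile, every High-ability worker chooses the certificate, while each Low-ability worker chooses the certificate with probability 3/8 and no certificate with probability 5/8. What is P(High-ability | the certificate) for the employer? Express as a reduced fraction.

P(the certificate) = (1/3)·1 + (2/3)·(3/8) = 7/12.
By Bayes' rule, P(High-ability | the certificate) = (1/3) / (7/12) = 4/7.

4/7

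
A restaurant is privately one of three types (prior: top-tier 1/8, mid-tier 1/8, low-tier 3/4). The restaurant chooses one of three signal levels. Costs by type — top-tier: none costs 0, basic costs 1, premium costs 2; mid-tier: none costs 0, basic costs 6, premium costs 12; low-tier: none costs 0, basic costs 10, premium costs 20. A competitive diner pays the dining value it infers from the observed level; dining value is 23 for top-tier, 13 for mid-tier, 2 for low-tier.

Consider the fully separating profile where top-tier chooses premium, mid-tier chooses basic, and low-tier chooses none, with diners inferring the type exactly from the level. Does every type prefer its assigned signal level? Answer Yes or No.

No

Separating price premiums: premium → 23, basic → 13, none → 2.
top-tier (assigned premium): none: 2 − 0 = 2; basic: 13 − 1 = 12; premium: 23 − 2 = 21. top-tier stays.
mid-tier (assigned basic): none: 2 − 0 = 2; basic: 13 − 6 = 7; premium: 23 − 12 = 11. mid-tier prefers premium.
low-tier (assigned none): none: 2 − 0 = 2; basic: 13 − 10 = 3; premium: 23 − 20 = 3. low-tier prefers basic.
At least one type deviates; the separating profile fails.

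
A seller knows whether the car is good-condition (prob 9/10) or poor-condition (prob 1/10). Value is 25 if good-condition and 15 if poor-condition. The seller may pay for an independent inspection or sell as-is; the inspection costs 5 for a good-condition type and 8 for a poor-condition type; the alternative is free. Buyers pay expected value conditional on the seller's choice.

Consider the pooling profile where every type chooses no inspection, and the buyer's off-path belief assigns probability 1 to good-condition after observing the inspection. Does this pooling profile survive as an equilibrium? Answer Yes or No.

Yes

On path, the buyer holds the prior and pays 9/10·25 + 1/10·15 = 24. Off path (the inspection), believing good-condition, it pays 25.
good-condition: no inspection nets 24; the inspection nets 25 − 5 = 20. good-condition stays.
poor-condition: no inspection nets 24; the inspection nets 25 − 8 = 17. poor-condition stays.
No type deviates, so pooling is sustained.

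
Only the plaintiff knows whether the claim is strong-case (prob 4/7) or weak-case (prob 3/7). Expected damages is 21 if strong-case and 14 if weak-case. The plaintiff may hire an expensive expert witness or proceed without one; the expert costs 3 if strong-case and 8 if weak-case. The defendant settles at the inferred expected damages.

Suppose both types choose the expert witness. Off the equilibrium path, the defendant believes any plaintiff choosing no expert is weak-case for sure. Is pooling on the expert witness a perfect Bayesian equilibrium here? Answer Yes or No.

No

On path, the defendant holds the prior and pays 4/7·21 + 3/7·14 = 18. Off path (no expert), believing weak-case, it pays 14.
strong-case: the expert witness nets 18 − 3 = 15; no expert nets 14. strong-case stays.
weak-case: the expert witness nets 18 − 8 = 10; no expert nets 14. weak-case would deviate.
A type deviates, so pooling fails.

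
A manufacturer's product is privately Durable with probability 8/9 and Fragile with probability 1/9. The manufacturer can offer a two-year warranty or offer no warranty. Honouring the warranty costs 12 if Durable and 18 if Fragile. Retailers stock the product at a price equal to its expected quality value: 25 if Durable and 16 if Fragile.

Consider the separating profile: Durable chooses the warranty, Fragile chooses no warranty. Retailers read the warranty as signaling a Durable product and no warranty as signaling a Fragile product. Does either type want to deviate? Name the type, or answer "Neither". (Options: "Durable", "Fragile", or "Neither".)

The warranty pays 25; no warranty pays 16.
Durable: assigned the warranty, nets 25 − 12 = 13; deviating to no warranty nets 16.
Fragile: assigned no warranty, nets 16; deviating to the warranty nets 25 − 18 = 7.
The Durable type gains 3 by deviating.

Durable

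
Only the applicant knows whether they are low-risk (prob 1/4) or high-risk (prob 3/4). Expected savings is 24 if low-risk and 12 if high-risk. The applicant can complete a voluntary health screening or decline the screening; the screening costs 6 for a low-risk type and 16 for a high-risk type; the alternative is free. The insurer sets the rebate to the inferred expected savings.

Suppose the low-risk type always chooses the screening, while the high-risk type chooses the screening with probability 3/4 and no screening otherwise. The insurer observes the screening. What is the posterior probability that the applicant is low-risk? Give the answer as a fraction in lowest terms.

P(the screening) = (1/4)·1 + (3/4)·(3/4) = 13/16.
By Bayes' rule, P(low-risk | the screening) = (1/4) / (13/16) = 4/13.

4/13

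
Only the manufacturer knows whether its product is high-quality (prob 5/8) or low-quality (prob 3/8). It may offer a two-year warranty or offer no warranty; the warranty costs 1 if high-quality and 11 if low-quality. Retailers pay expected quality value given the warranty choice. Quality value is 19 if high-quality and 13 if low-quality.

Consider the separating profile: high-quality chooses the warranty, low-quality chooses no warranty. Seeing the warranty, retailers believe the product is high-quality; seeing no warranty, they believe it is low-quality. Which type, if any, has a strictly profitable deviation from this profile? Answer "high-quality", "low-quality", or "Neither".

The warranty pays 19; no warranty pays 13.
high-quality: assigned the warranty, nets 19 − 1 = 18; deviating to no warranty nets 13.
low-quality: assigned no warranty, nets 13; deviating to the warranty nets 19 − 11 = 8.
Both types strictly prefer their assigned action; no profitable deviation.

Neither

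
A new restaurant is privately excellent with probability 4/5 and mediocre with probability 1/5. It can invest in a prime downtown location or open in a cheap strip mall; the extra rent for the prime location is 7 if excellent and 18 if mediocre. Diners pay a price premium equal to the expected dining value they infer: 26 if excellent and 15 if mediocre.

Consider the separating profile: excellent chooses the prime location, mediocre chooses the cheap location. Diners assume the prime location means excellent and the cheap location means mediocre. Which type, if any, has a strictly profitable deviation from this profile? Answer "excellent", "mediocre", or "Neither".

Neither

The prime location pays 26; the cheap location pays 15.
excellent: assigned the prime location, nets 26 − 7 = 19; deviating to the cheap location nets 15.
mediocre: assigned the cheap location, nets 15; deviating to the prime location nets 26 − 18 = 8.
Both types strictly prefer their assigned action; no profitable deviation.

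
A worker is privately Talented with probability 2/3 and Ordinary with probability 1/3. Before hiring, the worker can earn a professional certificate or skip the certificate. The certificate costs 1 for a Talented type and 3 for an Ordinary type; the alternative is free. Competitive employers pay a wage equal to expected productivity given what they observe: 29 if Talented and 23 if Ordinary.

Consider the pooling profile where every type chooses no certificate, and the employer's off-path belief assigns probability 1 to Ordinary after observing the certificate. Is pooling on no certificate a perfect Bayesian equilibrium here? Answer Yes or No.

Yes

On path, the employer holds the prior and pays 2/3·29 + 1/3·23 = 27. Off path (the certificate), believing Ordinary, it pays 23.
Talented: no certificate nets 27; the certificate nets 23 − 1 = 22. Talented stays.
Ordinary: no certificate nets 27; the certificate nets 23 − 3 = 20. Ordinary stays.
No type deviates, so pooling is sustained.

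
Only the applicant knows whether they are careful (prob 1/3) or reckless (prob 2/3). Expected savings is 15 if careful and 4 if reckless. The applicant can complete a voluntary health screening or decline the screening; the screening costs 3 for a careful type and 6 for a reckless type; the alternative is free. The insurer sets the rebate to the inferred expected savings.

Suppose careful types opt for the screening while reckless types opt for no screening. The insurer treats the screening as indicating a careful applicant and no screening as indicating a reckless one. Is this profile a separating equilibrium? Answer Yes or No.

No

Under these beliefs, the screening earns rebate 15 and no screening earns rebate 4.
careful: the screening nets 15 − 3 = 12; no screening nets 4. careful prefers the screening.
reckless: the screening nets 15 − 6 = 9; no screening nets 4. reckless would deviate to the screening.
reckless has a profitable deviation, so the profile is not an equilibrium.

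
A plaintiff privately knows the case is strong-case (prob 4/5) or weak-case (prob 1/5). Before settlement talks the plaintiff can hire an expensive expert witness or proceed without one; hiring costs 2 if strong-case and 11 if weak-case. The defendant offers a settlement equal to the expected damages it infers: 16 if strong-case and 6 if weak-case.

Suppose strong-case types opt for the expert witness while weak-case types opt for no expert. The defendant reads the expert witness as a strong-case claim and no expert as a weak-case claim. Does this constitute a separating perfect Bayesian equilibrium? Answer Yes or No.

Under these beliefs, the expert witness earns settlement 16 and no expert earns settlement 6.
strong-case: the expert witness nets 16 − 2 = 14; no expert nets 6. strong-case prefers the expert witness.
weak-case: the expert witness nets 16 − 11 = 5; no expert nets 6. weak-case prefers no expert.
Neither type deviates, so the separating profile is an equilibrium.

Yes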